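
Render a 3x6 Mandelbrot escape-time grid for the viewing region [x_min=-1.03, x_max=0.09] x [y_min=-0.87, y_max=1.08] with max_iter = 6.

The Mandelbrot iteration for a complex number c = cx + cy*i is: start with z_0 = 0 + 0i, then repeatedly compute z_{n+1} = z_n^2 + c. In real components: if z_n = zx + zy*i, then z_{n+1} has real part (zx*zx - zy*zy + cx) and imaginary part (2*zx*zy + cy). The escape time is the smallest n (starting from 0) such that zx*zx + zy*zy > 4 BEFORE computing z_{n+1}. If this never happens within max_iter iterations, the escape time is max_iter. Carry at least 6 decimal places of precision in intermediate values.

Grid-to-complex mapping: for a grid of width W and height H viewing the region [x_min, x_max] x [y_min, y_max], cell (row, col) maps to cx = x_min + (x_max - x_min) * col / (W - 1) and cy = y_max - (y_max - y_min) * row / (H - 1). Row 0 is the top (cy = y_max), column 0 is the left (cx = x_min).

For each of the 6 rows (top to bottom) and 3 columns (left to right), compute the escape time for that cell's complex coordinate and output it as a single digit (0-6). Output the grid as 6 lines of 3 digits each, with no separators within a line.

(row=0, col=0): c = -1.0300 + 1.0800i → escape time 3
(row=0, col=1): c = -0.4700 + 1.0800i → escape time 4
(row=0, col=2): c = 0.0900 + 1.0800i → escape time 4
(row=1, col=0): c = -1.0300 + 0.6900i → escape time 4
(row=1, col=1): c = -0.4700 + 0.6900i → escape time 6
(row=1, col=2): c = 0.0900 + 0.6900i → escape time 6
(row=2, col=0): c = -1.0300 + 0.3000i → escape time 6
(row=2, col=1): c = -0.4700 + 0.3000i → escape time 6
(row=2, col=2): c = 0.0900 + 0.3000i → escape time 6
(row=3, col=0): c = -1.0300 + -0.0900i → escape time 6
(row=3, col=1): c = -0.4700 + -0.0900i → escape time 6
(row=3, col=2): c = 0.0900 + -0.0900i → escape time 6
(row=4, col=0): c = -1.0300 + -0.4800i → escape time 5
(row=4, col=1): c = -0.4700 + -0.4800i → escape time 6
(row=4, col=2): c = 0.0900 + -0.4800i → escape time 6
(row=5, col=0): c = -1.0300 + -0.8700i → escape time 3
(row=5, col=1): c = -0.4700 + -0.8700i → escape time 5
(row=5, col=2): c = 0.0900 + -0.8700i → escape time 5

Answer: 344
466
666
666
566
355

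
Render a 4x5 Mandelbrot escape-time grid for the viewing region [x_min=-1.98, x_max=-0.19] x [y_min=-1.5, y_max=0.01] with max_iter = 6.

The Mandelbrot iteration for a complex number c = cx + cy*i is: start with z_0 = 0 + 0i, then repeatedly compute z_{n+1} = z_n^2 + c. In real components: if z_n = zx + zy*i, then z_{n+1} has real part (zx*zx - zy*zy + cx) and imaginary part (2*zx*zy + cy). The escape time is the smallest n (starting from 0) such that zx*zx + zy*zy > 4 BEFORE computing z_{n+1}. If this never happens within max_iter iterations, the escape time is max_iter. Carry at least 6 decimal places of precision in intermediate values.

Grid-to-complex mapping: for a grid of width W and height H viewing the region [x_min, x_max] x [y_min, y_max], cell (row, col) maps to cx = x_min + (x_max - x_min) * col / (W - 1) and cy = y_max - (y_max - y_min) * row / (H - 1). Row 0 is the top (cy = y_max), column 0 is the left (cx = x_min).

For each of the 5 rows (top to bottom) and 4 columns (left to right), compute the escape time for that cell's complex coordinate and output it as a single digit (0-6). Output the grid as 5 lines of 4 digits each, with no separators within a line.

(row=0, col=0): c = -1.9800 + 0.0100i → escape time 6
(row=0, col=1): c = -1.3833 + 0.0100i → escape time 6
(row=0, col=2): c = -0.7867 + 0.0100i → escape time 6
(row=0, col=3): c = -0.1900 + 0.0100i → escape time 6
(row=1, col=0): c = -1.9800 + -0.3675i → escape time 1
(row=1, col=1): c = -1.3833 + -0.3675i → escape time 5
(row=1, col=2): c = -0.7867 + -0.3675i → escape time 6
(row=1, col=3): c = -0.1900 + -0.3675i → escape time 6
(row=2, col=0): c = -1.9800 + -0.7450i → escape time 1
(row=2, col=1): c = -1.3833 + -0.7450i → escape time 3
(row=2, col=2): c = -0.7867 + -0.7450i → escape time 4
(row=2, col=3): c = -0.1900 + -0.7450i → escape time 6
(row=3, col=0): c = -1.9800 + -1.1225i → escape time 1
(row=3, col=1): c = -1.3833 + -1.1225i → escape time 2
(row=3, col=2): c = -0.7867 + -1.1225i → escape time 3
(row=3, col=3): c = -0.1900 + -1.1225i → escape time 6
(row=4, col=0): c = -1.9800 + -1.5000i → escape time 1
(row=4, col=1): c = -1.3833 + -1.5000i → escape time 1
(row=4, col=2): c = -0.7867 + -1.5000i → escape time 2
(row=4, col=3): c = -0.1900 + -1.5000i → escape time 2

Answer: 6666
1566
1346
1236
1122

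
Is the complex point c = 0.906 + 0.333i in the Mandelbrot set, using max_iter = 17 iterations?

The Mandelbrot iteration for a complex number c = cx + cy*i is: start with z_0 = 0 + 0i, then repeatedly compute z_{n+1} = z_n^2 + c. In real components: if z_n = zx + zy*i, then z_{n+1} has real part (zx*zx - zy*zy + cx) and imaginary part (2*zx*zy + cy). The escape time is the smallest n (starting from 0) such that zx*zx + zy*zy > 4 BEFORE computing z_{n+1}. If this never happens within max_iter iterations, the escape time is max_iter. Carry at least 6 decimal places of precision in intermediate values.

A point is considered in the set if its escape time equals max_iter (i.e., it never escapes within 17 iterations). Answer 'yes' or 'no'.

Answer: no

Derivation:
z_0 = 0 + 0i, c = 0.9060 + 0.3330i
Iter 1: z = 0.9060 + 0.3330i, |z|^2 = 0.9317
Iter 2: z = 1.6159 + 0.9364i, |z|^2 = 3.4881
Iter 3: z = 2.6404 + 3.3593i, |z|^2 = 18.2571
Escaped at iteration 3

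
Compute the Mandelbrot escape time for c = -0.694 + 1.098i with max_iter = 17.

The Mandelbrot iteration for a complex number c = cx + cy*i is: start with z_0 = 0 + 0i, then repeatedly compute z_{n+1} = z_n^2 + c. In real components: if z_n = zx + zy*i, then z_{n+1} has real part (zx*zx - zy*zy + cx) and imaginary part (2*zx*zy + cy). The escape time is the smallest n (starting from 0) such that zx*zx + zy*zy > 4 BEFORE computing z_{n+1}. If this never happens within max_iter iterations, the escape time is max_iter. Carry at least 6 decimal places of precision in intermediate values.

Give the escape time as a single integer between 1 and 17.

z_0 = 0 + 0i, c = -0.6940 + 1.0980i
Iter 1: z = -0.6940 + 1.0980i, |z|^2 = 1.6872
Iter 2: z = -1.4180 + -0.4260i, |z|^2 = 2.1921
Iter 3: z = 1.1351 + 2.3062i, |z|^2 = 6.6070
Escaped at iteration 3

Answer: 3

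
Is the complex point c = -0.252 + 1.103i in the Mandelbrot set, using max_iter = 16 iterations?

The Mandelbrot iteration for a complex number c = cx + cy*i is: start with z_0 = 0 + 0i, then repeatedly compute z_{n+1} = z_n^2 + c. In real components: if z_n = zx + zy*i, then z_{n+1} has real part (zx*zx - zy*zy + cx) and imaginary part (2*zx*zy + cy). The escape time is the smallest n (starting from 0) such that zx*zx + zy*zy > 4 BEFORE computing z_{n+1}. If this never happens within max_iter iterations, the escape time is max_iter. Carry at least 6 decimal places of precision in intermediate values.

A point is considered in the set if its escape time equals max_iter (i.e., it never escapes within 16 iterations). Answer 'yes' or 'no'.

z_0 = 0 + 0i, c = -0.2520 + 1.1030i
Iter 1: z = -0.2520 + 1.1030i, |z|^2 = 1.2801
Iter 2: z = -1.4051 + 0.5471i, |z|^2 = 2.2736
Iter 3: z = 1.4230 + -0.4344i, |z|^2 = 2.2137
Iter 4: z = 1.5842 + -0.1334i, |z|^2 = 2.5276
Iter 5: z = 2.2400 + 0.6803i, |z|^2 = 5.4805
Escaped at iteration 5

Answer: no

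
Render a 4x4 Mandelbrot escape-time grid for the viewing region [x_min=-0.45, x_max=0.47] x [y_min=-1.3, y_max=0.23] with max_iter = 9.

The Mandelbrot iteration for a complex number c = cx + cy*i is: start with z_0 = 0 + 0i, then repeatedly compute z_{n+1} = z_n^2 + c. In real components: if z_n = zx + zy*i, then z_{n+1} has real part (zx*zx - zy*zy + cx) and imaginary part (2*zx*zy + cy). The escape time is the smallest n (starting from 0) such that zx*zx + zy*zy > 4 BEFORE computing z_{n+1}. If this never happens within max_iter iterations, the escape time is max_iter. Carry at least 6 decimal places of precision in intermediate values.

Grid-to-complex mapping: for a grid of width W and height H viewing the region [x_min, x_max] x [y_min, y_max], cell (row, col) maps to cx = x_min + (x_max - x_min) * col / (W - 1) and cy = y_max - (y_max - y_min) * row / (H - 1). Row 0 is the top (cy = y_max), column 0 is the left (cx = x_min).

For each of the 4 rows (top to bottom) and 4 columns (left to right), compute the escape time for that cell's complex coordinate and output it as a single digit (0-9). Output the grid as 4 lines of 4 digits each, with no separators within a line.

Answer: 9996
9996
6953
3222

Derivation:
(row=0, col=0): c = -0.4500 + 0.2300i → escape time 9
(row=0, col=1): c = -0.1433 + 0.2300i → escape time 9
(row=0, col=2): c = 0.1633 + 0.2300i → escape time 9
(row=0, col=3): c = 0.4700 + 0.2300i → escape time 6
(row=1, col=0): c = -0.4500 + -0.2800i → escape time 9
(row=1, col=1): c = -0.1433 + -0.2800i → escape time 9
(row=1, col=2): c = 0.1633 + -0.2800i → escape time 9
(row=1, col=3): c = 0.4700 + -0.2800i → escape time 6
(row=2, col=0): c = -0.4500 + -0.7900i → escape time 6
(row=2, col=1): c = -0.1433 + -0.7900i → escape time 9
(row=2, col=2): c = 0.1633 + -0.7900i → escape time 5
(row=2, col=3): c = 0.4700 + -0.7900i → escape time 3
(row=3, col=0): c = -0.4500 + -1.3000i → escape time 3
(row=3, col=1): c = -0.1433 + -1.3000i → escape time 2
(row=3, col=2): c = 0.1633 + -1.3000i → escape time 2
(row=3, col=3): c = 0.4700 + -1.3000i → escape time 2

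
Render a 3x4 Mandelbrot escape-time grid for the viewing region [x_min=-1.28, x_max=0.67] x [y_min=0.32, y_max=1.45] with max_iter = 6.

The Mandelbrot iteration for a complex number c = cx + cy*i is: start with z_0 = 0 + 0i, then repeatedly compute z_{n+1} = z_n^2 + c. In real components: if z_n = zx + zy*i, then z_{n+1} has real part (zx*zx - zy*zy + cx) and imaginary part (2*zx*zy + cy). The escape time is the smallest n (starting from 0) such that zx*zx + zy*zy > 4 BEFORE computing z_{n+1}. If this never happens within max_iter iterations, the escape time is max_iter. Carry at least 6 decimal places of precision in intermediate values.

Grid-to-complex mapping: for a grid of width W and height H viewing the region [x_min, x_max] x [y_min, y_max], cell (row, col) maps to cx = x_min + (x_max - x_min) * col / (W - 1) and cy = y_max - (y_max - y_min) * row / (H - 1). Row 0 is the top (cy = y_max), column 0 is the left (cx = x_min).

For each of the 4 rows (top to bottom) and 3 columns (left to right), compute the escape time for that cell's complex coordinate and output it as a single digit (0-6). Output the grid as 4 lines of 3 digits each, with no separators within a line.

(row=0, col=0): c = -1.2800 + 1.4500i → escape time 2
(row=0, col=1): c = -0.3050 + 1.4500i → escape time 2
(row=0, col=2): c = 0.6700 + 1.4500i → escape time 2
(row=1, col=0): c = -1.2800 + 1.0733i → escape time 3
(row=1, col=1): c = -0.3050 + 1.0733i → escape time 5
(row=1, col=2): c = 0.6700 + 1.0733i → escape time 2
(row=2, col=0): c = -1.2800 + 0.6967i → escape time 3
(row=2, col=1): c = -0.3050 + 0.6967i → escape time 6
(row=2, col=2): c = 0.6700 + 0.6967i → escape time 3
(row=3, col=0): c = -1.2800 + 0.3200i → escape time 6
(row=3, col=1): c = -0.3050 + 0.3200i → escape time 6
(row=3, col=2): c = 0.6700 + 0.3200i → escape time 3

Answer: 222
352
363
663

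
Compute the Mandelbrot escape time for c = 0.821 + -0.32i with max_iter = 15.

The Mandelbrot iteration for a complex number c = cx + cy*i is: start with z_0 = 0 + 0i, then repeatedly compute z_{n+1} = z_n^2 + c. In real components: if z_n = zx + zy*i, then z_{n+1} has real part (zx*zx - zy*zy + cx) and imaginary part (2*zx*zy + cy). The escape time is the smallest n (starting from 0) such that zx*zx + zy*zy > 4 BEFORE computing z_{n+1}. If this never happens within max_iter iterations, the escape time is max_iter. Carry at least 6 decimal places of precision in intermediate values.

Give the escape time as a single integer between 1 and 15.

z_0 = 0 + 0i, c = 0.8210 + -0.3200i
Iter 1: z = 0.8210 + -0.3200i, |z|^2 = 0.7764
Iter 2: z = 1.3926 + -0.8454i, |z|^2 = 2.6542
Iter 3: z = 2.0457 + -2.6748i, |z|^2 = 11.3393
Escaped at iteration 3

Answer: 3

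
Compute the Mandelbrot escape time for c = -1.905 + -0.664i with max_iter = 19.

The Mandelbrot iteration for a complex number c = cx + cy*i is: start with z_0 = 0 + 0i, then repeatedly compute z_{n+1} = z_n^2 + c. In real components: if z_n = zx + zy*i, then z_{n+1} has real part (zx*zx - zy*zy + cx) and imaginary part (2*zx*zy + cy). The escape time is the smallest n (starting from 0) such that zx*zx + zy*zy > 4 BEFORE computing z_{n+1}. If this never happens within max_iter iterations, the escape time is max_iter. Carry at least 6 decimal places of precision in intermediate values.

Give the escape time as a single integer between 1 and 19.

z_0 = 0 + 0i, c = -1.9050 + -0.6640i
Iter 1: z = -1.9050 + -0.6640i, |z|^2 = 4.0699
Escaped at iteration 1

Answer: 1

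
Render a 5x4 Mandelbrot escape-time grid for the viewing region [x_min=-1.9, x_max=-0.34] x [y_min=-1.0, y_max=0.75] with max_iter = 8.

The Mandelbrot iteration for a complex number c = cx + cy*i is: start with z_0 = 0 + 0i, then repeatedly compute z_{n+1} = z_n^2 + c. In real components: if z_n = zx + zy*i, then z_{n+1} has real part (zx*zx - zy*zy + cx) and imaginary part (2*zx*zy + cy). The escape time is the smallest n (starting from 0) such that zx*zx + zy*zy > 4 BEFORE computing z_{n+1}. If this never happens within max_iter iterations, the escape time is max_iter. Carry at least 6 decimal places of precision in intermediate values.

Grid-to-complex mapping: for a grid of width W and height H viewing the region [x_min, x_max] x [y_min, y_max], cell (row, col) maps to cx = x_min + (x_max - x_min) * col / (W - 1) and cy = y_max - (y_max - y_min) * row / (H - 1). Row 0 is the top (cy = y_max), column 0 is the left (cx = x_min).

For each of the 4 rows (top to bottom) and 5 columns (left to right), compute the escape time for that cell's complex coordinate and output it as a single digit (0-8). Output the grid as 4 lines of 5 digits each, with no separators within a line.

Answer: 13348
45888
34688
12335

Derivation:
(row=0, col=0): c = -1.9000 + 0.7500i → escape time 1
(row=0, col=1): c = -1.5100 + 0.7500i → escape time 3
(row=0, col=2): c = -1.1200 + 0.7500i → escape time 3
(row=0, col=3): c = -0.7300 + 0.7500i → escape time 4
(row=0, col=4): c = -0.3400 + 0.7500i → escape time 8
(row=1, col=0): c = -1.9000 + 0.1667i → escape time 4
(row=1, col=1): c = -1.5100 + 0.1667i → escape time 5
(row=1, col=2): c = -1.1200 + 0.1667i → escape time 8
(row=1, col=3): c = -0.7300 + 0.1667i → escape time 8
(row=1, col=4): c = -0.3400 + 0.1667i → escape time 8
(row=2, col=0): c = -1.9000 + -0.4167i → escape time 3
(row=2, col=1): c = -1.5100 + -0.4167i → escape time 4
(row=2, col=2): c = -1.1200 + -0.4167i → escape time 6
(row=2, col=3): c = -0.7300 + -0.4167i → escape time 8
(row=2, col=4): c = -0.3400 + -0.4167i → escape time 8
(row=3, col=0): c = -1.9000 + -1.0000i → escape time 1
(row=3, col=1): c = -1.5100 + -1.0000i → escape time 2
(row=3, col=2): c = -1.1200 + -1.0000i → escape time 3
(row=3, col=3): c = -0.7300 + -1.0000i → escape time 3
(row=3, col=4): c = -0.3400 + -1.0000i → escape time 5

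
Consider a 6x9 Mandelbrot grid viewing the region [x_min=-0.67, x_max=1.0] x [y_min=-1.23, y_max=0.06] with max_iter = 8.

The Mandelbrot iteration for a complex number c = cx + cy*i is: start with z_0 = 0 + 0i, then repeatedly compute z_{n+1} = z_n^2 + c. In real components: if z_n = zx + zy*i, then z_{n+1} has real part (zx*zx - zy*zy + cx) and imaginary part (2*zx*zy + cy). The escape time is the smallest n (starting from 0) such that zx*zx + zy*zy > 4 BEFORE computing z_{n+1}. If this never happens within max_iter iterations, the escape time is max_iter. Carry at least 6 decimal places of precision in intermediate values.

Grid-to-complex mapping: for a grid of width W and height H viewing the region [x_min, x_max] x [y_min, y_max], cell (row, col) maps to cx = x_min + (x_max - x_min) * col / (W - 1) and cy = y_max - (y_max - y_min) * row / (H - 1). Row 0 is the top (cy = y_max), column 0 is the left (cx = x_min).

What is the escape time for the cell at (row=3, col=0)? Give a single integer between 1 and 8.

Answer: 8

Derivation:
z_0 = 0 + 0i, c = -0.6700 + -0.4238i
Iter 1: z = -0.6700 + -0.4238i, |z|^2 = 0.6285
Iter 2: z = -0.4007 + 0.1441i, |z|^2 = 0.1813
Iter 3: z = -0.5302 + -0.5392i, |z|^2 = 0.5719
Iter 4: z = -0.6796 + 0.1480i, |z|^2 = 0.4838
Iter 5: z = -0.2301 + -0.6250i, |z|^2 = 0.4435
Iter 6: z = -1.0077 + -0.1362i, |z|^2 = 1.0339
Iter 7: z = 0.3268 + -0.1493i, |z|^2 = 0.1291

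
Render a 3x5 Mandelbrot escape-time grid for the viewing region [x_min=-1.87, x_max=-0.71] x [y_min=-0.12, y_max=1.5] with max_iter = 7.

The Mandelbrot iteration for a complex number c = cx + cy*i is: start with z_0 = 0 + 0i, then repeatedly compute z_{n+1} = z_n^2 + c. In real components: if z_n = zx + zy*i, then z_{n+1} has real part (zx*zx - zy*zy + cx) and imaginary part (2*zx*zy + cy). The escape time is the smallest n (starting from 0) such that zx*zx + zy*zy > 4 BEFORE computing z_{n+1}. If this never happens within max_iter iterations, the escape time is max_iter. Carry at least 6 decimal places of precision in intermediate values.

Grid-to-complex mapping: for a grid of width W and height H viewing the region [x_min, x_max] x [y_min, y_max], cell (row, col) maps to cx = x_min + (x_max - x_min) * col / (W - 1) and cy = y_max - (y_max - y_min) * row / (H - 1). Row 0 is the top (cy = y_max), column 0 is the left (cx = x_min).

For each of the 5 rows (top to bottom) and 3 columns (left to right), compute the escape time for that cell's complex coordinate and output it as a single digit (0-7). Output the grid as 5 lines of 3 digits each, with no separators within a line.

(row=0, col=0): c = -1.8700 + 1.5000i → escape time 1
(row=0, col=1): c = -1.2900 + 1.5000i → escape time 2
(row=0, col=2): c = -0.7100 + 1.5000i → escape time 2
(row=1, col=0): c = -1.8700 + 1.0950i → escape time 1
(row=1, col=1): c = -1.2900 + 1.0950i → escape time 3
(row=1, col=2): c = -0.7100 + 1.0950i → escape time 3
(row=2, col=0): c = -1.8700 + 0.6900i → escape time 2
(row=2, col=1): c = -1.2900 + 0.6900i → escape time 3
(row=2, col=2): c = -0.7100 + 0.6900i → escape time 5
(row=3, col=0): c = -1.8700 + 0.2850i → escape time 3
(row=3, col=1): c = -1.2900 + 0.2850i → escape time 7
(row=3, col=2): c = -0.7100 + 0.2850i → escape time 7
(row=4, col=0): c = -1.8700 + -0.1200i → escape time 4
(row=4, col=1): c = -1.2900 + -0.1200i → escape time 7
(row=4, col=2): c = -0.7100 + -0.1200i → escape time 7

Answer: 122
133
235
377
477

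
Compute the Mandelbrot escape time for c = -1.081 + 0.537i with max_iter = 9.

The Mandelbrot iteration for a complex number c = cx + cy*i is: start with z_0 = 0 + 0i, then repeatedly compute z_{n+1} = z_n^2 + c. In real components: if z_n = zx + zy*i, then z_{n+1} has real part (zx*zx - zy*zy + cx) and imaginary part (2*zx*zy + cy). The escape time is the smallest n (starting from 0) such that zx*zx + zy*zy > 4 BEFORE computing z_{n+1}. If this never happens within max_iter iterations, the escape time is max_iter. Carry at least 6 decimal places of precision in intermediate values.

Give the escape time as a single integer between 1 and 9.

Answer: 5

Derivation:
z_0 = 0 + 0i, c = -1.0810 + 0.5370i
Iter 1: z = -1.0810 + 0.5370i, |z|^2 = 1.4569
Iter 2: z = -0.2008 + -0.6240i, |z|^2 = 0.4297
Iter 3: z = -1.4300 + 0.7876i, |z|^2 = 2.6654
Iter 4: z = 0.3437 + -1.7156i, |z|^2 = 3.0615
Iter 5: z = -3.9062 + -0.6423i, |z|^2 = 15.6712
Escaped at iteration 5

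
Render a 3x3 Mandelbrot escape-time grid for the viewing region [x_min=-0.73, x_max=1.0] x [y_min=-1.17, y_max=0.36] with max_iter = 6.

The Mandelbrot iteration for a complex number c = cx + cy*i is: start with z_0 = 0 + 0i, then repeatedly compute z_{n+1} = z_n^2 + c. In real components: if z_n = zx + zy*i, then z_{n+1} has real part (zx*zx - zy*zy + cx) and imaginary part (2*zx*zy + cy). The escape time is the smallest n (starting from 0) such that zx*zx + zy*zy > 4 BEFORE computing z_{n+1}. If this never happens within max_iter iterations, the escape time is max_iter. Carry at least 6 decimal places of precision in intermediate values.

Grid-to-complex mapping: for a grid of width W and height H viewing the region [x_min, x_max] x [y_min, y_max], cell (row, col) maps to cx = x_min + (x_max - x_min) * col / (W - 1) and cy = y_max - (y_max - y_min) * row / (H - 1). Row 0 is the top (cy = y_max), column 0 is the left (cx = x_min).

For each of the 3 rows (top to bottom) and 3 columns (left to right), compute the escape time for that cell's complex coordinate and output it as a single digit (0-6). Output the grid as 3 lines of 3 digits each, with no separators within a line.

(row=0, col=0): c = -0.7300 + 0.3600i → escape time 6
(row=0, col=1): c = 0.1350 + 0.3600i → escape time 6
(row=0, col=2): c = 1.0000 + 0.3600i → escape time 2
(row=1, col=0): c = -0.7300 + -0.4050i → escape time 6
(row=1, col=1): c = 0.1350 + -0.4050i → escape time 6
(row=1, col=2): c = 1.0000 + -0.4050i → escape time 2
(row=2, col=0): c = -0.7300 + -1.1700i → escape time 3
(row=2, col=1): c = 0.1350 + -1.1700i → escape time 3
(row=2, col=2): c = 1.0000 + -1.1700i → escape time 2

Answer: 662
662
332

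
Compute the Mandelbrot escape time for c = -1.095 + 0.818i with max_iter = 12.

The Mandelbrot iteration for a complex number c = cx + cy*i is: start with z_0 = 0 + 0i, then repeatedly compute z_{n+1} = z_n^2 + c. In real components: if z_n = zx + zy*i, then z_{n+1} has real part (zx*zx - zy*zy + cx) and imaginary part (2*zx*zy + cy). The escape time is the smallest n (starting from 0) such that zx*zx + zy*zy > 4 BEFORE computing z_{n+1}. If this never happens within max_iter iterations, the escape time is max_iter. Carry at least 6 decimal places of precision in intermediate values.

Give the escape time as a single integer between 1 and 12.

z_0 = 0 + 0i, c = -1.0950 + 0.8180i
Iter 1: z = -1.0950 + 0.8180i, |z|^2 = 1.8681
Iter 2: z = -0.5651 + -0.9734i, |z|^2 = 1.2669
Iter 3: z = -1.7232 + 1.9182i, |z|^2 = 6.6488
Escaped at iteration 3

Answer: 3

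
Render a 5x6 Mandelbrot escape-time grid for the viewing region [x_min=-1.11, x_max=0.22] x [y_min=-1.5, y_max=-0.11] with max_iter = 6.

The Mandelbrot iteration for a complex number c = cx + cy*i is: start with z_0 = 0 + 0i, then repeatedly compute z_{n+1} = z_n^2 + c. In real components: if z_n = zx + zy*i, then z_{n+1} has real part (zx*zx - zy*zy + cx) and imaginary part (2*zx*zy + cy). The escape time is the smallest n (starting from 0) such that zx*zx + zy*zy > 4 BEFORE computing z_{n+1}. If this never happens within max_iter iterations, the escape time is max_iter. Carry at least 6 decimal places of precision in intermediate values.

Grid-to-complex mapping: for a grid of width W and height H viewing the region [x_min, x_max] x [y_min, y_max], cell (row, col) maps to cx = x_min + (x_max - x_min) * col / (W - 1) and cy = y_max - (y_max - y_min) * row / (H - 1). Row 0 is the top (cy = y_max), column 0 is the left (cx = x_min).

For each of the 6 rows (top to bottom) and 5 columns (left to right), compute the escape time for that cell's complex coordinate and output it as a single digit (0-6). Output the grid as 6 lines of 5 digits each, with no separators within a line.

Answer: 66666
66666
35666
33464
23332
22222

Derivation:
(row=0, col=0): c = -1.1100 + -0.1100i → escape time 6
(row=0, col=1): c = -0.7775 + -0.1100i → escape time 6
(row=0, col=2): c = -0.4450 + -0.1100i → escape time 6
(row=0, col=3): c = -0.1125 + -0.1100i → escape time 6
(row=0, col=4): c = 0.2200 + -0.1100i → escape time 6
(row=1, col=0): c = -1.1100 + -0.3880i → escape time 6
(row=1, col=1): c = -0.7775 + -0.3880i → escape time 6
(row=1, col=2): c = -0.4450 + -0.3880i → escape time 6
(row=1, col=3): c = -0.1125 + -0.3880i → escape time 6
(row=1, col=4): c = 0.2200 + -0.3880i → escape time 6
(row=2, col=0): c = -1.1100 + -0.6660i → escape time 3
(row=2, col=1): c = -0.7775 + -0.6660i → escape time 5
(row=2, col=2): c = -0.4450 + -0.6660i → escape time 6
(row=2, col=3): c = -0.1125 + -0.6660i → escape time 6
(row=2, col=4): c = 0.2200 + -0.6660i → escape time 6
(row=3, col=0): c = -1.1100 + -0.9440i → escape time 3
(row=3, col=1): c = -0.7775 + -0.9440i → escape time 3
(row=3, col=2): c = -0.4450 + -0.9440i → escape time 4
(row=3, col=3): c = -0.1125 + -0.9440i → escape time 6
(row=3, col=4): c = 0.2200 + -0.9440i → escape time 4
(row=4, col=0): c = -1.1100 + -1.2220i → escape time 2
(row=4, col=1): c = -0.7775 + -1.2220i → escape time 3
(row=4, col=2): c = -0.4450 + -1.2220i → escape time 3
(row=4, col=3): c = -0.1125 + -1.2220i → escape time 3
(row=4, col=4): c = 0.2200 + -1.2220i → escape time 2
(row=5, col=0): c = -1.1100 + -1.5000i → escape time 2
(row=5, col=1): c = -0.7775 + -1.5000i → escape time 2
(row=5, col=2): c = -0.4450 + -1.5000i → escape time 2
(row=5, col=3): c = -0.1125 + -1.5000i → escape time 2
(row=5, col=4): c = 0.2200 + -1.5000i → escape time 2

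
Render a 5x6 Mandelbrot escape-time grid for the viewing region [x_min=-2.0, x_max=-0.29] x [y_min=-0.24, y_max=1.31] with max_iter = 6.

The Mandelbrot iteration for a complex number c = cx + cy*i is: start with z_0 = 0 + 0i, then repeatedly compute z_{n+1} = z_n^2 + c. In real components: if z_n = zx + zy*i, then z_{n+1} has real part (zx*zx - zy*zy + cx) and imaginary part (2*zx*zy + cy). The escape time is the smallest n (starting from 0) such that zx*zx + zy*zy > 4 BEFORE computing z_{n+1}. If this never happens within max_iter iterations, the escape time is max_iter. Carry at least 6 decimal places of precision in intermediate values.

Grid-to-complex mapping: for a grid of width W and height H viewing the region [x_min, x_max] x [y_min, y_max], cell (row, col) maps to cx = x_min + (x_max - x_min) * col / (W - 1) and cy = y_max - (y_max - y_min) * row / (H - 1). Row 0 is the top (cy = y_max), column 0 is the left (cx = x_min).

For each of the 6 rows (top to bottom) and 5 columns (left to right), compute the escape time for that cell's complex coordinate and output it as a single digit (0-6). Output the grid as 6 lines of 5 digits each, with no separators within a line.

Answer: 11223
12335
13356
14666
16666
15666

Derivation:
(row=0, col=0): c = -2.0000 + 1.3100i → escape time 1
(row=0, col=1): c = -1.5725 + 1.3100i → escape time 1
(row=0, col=2): c = -1.1450 + 1.3100i → escape time 2
(row=0, col=3): c = -0.7175 + 1.3100i → escape time 2
(row=0, col=4): c = -0.2900 + 1.3100i → escape time 3
(row=1, col=0): c = -2.0000 + 1.0000i → escape time 1
(row=1, col=1): c = -1.5725 + 1.0000i → escape time 2
(row=1, col=2): c = -1.1450 + 1.0000i → escape time 3
(row=1, col=3): c = -0.7175 + 1.0000i → escape time 3
(row=1, col=4): c = -0.2900 + 1.0000i → escape time 5
(row=2, col=0): c = -2.0000 + 0.6900i → escape time 1
(row=2, col=1): c = -1.5725 + 0.6900i → escape time 3
(row=2, col=2): c = -1.1450 + 0.6900i → escape time 3
(row=2, col=3): c = -0.7175 + 0.6900i → escape time 5
(row=2, col=4): c = -0.2900 + 0.6900i → escape time 6
(row=3, col=0): c = -2.0000 + 0.3800i → escape time 1
(row=3, col=1): c = -1.5725 + 0.3800i → escape time 4
(row=3, col=2): c = -1.1450 + 0.3800i → escape time 6
(row=3, col=3): c = -0.7175 + 0.3800i → escape time 6
(row=3, col=4): c = -0.2900 + 0.3800i → escape time 6
(row=4, col=0): c = -2.0000 + 0.0700i → escape time 1
(row=4, col=1): c = -1.5725 + 0.0700i → escape time 6
(row=4, col=2): c = -1.1450 + 0.0700i → escape time 6
(row=4, col=3): c = -0.7175 + 0.0700i → escape time 6
(row=4, col=4): c = -0.2900 + 0.0700i → escape time 6
(row=5, col=0): c = -2.0000 + -0.2400i → escape time 1
(row=5, col=1): c = -1.5725 + -0.2400i → escape time 5
(row=5, col=2): c = -1.1450 + -0.2400i → escape time 6
(row=5, col=3): c = -0.7175 + -0.2400i → escape time 6
(row=5, col=4): c = -0.2900 + -0.2400i → escape time 6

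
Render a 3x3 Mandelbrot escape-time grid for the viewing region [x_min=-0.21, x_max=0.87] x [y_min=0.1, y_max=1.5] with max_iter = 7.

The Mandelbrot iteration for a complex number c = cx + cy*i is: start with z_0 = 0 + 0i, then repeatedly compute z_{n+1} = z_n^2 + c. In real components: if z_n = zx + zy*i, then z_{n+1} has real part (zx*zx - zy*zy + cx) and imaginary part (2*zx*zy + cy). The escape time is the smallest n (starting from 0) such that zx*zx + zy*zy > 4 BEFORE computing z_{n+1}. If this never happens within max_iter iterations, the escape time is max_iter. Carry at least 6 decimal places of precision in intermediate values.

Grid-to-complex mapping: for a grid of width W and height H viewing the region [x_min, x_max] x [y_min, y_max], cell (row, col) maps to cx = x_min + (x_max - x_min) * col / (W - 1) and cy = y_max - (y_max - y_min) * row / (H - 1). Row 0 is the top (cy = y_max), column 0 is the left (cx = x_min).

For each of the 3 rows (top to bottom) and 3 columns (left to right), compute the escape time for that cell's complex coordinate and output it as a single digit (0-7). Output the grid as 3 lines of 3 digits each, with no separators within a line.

(row=0, col=0): c = -0.2100 + 1.5000i → escape time 2
(row=0, col=1): c = 0.3300 + 1.5000i → escape time 2
(row=0, col=2): c = 0.8700 + 1.5000i → escape time 2
(row=1, col=0): c = -0.2100 + 0.8000i → escape time 7
(row=1, col=1): c = 0.3300 + 0.8000i → escape time 4
(row=1, col=2): c = 0.8700 + 0.8000i → escape time 2
(row=2, col=0): c = -0.2100 + 0.1000i → escape time 7
(row=2, col=1): c = 0.3300 + 0.1000i → escape time 7
(row=2, col=2): c = 0.8700 + 0.1000i → escape time 3

Answer: 222
742
773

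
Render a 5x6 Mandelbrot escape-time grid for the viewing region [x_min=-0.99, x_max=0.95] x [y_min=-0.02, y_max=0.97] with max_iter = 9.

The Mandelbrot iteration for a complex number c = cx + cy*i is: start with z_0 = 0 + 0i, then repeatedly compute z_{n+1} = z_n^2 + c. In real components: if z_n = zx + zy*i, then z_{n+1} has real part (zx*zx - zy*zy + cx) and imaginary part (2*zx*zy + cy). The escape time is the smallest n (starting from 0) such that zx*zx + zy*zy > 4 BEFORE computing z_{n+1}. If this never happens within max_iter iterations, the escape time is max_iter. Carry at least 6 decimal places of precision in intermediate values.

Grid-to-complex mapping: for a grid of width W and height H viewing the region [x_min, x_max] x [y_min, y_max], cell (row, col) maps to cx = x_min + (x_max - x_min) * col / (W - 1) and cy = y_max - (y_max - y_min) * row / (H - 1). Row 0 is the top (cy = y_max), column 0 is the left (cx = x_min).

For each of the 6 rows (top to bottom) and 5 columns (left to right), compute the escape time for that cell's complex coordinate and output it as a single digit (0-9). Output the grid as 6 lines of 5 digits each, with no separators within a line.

(row=0, col=0): c = -0.9900 + 0.9700i → escape time 3
(row=0, col=1): c = -0.5050 + 0.9700i → escape time 4
(row=0, col=2): c = -0.0200 + 0.9700i → escape time 8
(row=0, col=3): c = 0.4650 + 0.9700i → escape time 3
(row=0, col=4): c = 0.9500 + 0.9700i → escape time 2
(row=1, col=0): c = -0.9900 + 0.7720i → escape time 3
(row=1, col=1): c = -0.5050 + 0.7720i → escape time 6
(row=1, col=2): c = -0.0200 + 0.7720i → escape time 9
(row=1, col=3): c = 0.4650 + 0.7720i → escape time 3
(row=1, col=4): c = 0.9500 + 0.7720i → escape time 2
(row=2, col=0): c = -0.9900 + 0.5740i → escape time 5
(row=2, col=1): c = -0.5050 + 0.5740i → escape time 9
(row=2, col=2): c = -0.0200 + 0.5740i → escape time 9
(row=2, col=3): c = 0.4650 + 0.5740i → escape time 5
(row=2, col=4): c = 0.9500 + 0.5740i → escape time 2
(row=3, col=0): c = -0.9900 + 0.3760i → escape time 8
(row=3, col=1): c = -0.5050 + 0.3760i → escape time 9
(row=3, col=2): c = -0.0200 + 0.3760i → escape time 9
(row=3, col=3): c = 0.4650 + 0.3760i → escape time 9
(row=3, col=4): c = 0.9500 + 0.3760i → escape time 2
(row=4, col=0): c = -0.9900 + 0.1780i → escape time 9
(row=4, col=1): c = -0.5050 + 0.1780i → escape time 9
(row=4, col=2): c = -0.0200 + 0.1780i → escape time 9
(row=4, col=3): c = 0.4650 + 0.1780i → escape time 6
(row=4, col=4): c = 0.9500 + 0.1780i → escape time 3
(row=5, col=0): c = -0.9900 + -0.0200i → escape time 9
(row=5, col=1): c = -0.5050 + -0.0200i → escape time 9
(row=5, col=2): c = -0.0200 + -0.0200i → escape time 9
(row=5, col=3): c = 0.4650 + -0.0200i → escape time 5
(row=5, col=4): c = 0.9500 + -0.0200i → escape time 3

Answer: 34832
36932
59952
89992
99963
99953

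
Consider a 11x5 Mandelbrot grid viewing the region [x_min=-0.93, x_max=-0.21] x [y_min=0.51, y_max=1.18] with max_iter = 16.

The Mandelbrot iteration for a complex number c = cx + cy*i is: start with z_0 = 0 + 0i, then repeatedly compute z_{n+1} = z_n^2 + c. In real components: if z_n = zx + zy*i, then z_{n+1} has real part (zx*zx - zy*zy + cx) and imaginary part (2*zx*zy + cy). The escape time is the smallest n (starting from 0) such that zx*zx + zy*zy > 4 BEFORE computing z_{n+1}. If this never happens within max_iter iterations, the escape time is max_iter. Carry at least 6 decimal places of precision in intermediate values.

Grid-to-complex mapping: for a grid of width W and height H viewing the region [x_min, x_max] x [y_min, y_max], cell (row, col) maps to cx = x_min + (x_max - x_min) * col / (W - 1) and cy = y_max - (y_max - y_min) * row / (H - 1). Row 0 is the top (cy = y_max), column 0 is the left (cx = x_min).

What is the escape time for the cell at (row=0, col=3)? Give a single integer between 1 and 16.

z_0 = 0 + 0i, c = -0.7140 + 1.1800i
Iter 1: z = -0.7140 + 1.1800i, |z|^2 = 1.9022
Iter 2: z = -1.5966 + -0.5050i, |z|^2 = 2.8042
Iter 3: z = 1.5801 + 2.7927i, |z|^2 = 10.2958
Escaped at iteration 3

Answer: 3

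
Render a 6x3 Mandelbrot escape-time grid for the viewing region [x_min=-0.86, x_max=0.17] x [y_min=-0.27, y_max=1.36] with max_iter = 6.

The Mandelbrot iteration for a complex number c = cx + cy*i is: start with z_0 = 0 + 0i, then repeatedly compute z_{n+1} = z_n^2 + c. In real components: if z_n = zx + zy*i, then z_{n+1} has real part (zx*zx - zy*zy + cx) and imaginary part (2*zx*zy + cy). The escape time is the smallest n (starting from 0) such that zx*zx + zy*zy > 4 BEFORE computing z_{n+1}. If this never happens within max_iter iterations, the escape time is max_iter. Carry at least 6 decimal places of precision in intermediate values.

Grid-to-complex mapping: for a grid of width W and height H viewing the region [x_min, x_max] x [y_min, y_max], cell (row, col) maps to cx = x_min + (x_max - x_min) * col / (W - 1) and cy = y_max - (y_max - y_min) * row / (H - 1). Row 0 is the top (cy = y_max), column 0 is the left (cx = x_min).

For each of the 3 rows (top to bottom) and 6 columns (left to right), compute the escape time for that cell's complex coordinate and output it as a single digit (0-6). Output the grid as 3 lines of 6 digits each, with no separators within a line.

(row=0, col=0): c = -0.8600 + 1.3600i → escape time 2
(row=0, col=1): c = -0.6540 + 1.3600i → escape time 2
(row=0, col=2): c = -0.4480 + 1.3600i → escape time 2
(row=0, col=3): c = -0.2420 + 1.3600i → escape time 2
(row=0, col=4): c = -0.0360 + 1.3600i → escape time 2
(row=0, col=5): c = 0.1700 + 1.3600i → escape time 2
(row=1, col=0): c = -0.8600 + 0.5450i → escape time 5
(row=1, col=1): c = -0.6540 + 0.5450i → escape time 6
(row=1, col=2): c = -0.4480 + 0.5450i → escape time 6
(row=1, col=3): c = -0.2420 + 0.5450i → escape time 6
(row=1, col=4): c = -0.0360 + 0.5450i → escape time 6
(row=1, col=5): c = 0.1700 + 0.5450i → escape time 6
(row=2, col=0): c = -0.8600 + -0.2700i → escape time 6
(row=2, col=1): c = -0.6540 + -0.2700i → escape time 6
(row=2, col=2): c = -0.4480 + -0.2700i → escape time 6
(row=2, col=3): c = -0.2420 + -0.2700i → escape time 6
(row=2, col=4): c = -0.0360 + -0.2700i → escape time 6
(row=2, col=5): c = 0.1700 + -0.2700i → escape time 6

Answer: 222222
566666
666666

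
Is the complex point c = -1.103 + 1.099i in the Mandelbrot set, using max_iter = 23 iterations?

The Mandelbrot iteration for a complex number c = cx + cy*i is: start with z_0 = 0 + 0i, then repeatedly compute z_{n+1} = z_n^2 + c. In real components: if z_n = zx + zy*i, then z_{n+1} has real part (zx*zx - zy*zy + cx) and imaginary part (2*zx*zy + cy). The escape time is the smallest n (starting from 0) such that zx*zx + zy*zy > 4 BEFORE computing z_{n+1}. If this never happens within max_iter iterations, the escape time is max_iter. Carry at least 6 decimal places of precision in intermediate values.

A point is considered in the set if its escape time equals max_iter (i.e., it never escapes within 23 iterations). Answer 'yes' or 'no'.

Answer: no

Derivation:
z_0 = 0 + 0i, c = -1.1030 + 1.0990i
Iter 1: z = -1.1030 + 1.0990i, |z|^2 = 2.4244
Iter 2: z = -1.0942 + -1.3254i, |z|^2 = 2.9539
Iter 3: z = -1.6624 + 3.9995i, |z|^2 = 18.7594
Escaped at iteration 3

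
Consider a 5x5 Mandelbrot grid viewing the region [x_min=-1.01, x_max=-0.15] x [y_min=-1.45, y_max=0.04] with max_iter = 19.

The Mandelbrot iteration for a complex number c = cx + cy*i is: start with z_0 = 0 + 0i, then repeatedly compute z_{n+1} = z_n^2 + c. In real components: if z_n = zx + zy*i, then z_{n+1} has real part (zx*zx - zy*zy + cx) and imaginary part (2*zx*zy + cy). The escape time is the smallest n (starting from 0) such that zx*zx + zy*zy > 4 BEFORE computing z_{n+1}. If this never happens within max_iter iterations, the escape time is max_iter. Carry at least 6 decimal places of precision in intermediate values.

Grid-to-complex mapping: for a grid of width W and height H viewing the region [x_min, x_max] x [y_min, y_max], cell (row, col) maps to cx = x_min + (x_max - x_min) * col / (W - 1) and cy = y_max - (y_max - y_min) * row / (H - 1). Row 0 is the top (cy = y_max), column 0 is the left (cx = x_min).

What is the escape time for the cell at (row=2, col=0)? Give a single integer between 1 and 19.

Answer: 4

Derivation:
z_0 = 0 + 0i, c = -1.0100 + -0.7050i
Iter 1: z = -1.0100 + -0.7050i, |z|^2 = 1.5171
Iter 2: z = -0.4869 + 0.7191i, |z|^2 = 0.7542
Iter 3: z = -1.2900 + -1.4053i, |z|^2 = 3.6390
Iter 4: z = -1.3207 + 2.9207i, |z|^2 = 10.2747
Escaped at iteration 4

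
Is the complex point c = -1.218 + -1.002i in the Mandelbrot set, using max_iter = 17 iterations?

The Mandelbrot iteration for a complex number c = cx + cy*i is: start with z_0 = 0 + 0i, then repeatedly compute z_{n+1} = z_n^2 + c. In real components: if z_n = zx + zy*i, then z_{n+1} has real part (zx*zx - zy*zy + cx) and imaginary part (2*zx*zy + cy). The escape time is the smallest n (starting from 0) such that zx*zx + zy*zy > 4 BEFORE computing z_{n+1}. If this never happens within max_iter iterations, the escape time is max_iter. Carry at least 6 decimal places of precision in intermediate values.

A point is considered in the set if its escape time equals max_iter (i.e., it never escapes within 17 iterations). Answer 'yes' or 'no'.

Answer: no

Derivation:
z_0 = 0 + 0i, c = -1.2180 + -1.0020i
Iter 1: z = -1.2180 + -1.0020i, |z|^2 = 2.4875
Iter 2: z = -0.7385 + 1.4389i, |z|^2 = 2.6157
Iter 3: z = -2.7430 + -3.1272i, |z|^2 = 17.3032
Escaped at iteration 3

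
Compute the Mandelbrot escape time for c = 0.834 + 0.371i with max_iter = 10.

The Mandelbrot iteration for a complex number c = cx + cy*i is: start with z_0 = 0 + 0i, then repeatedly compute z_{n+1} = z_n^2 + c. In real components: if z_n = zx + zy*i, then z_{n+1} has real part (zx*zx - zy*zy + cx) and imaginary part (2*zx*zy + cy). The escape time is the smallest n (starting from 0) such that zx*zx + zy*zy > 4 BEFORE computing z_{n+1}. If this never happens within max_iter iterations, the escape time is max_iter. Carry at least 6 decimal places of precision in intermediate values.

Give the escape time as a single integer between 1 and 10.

Answer: 3

Derivation:
z_0 = 0 + 0i, c = 0.8340 + 0.3710i
Iter 1: z = 0.8340 + 0.3710i, |z|^2 = 0.8332
Iter 2: z = 1.3919 + 0.9898i, |z|^2 = 2.9172
Iter 3: z = 1.7917 + 3.1265i, |z|^2 = 12.9852
Escaped at iteration 3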